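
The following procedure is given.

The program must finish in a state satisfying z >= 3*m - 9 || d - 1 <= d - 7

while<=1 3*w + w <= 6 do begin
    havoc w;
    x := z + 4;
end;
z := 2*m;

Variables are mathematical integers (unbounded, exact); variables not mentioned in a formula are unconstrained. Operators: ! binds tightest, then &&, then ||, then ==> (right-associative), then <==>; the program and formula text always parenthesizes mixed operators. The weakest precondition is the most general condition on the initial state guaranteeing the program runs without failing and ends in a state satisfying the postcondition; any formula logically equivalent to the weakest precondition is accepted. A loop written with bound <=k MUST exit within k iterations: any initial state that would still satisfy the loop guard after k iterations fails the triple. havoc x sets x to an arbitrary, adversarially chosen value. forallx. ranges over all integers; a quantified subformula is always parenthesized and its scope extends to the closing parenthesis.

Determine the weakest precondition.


Working backward. After the program, the postcondition z >= 3*m - 9 || d - 1 <= d - 7 must hold; in canonical form it is z >= 3*m - 9.
Before z := 2*m: m <= 9
Before the loop (bound <=1), unroll the exhaustion recursion (WP_0 = exit-now case; WP_j = one more guarded iteration, up to j = 1):
  WP_0: (!(4*w <= 6)) && m <= 9
  WP_1: (4*w <= 6 ==> (forall w_1. ((!(4*w_1 <= 6)) && m <= 9))) && ((!(4*w <= 6)) ==> m <= 9)
So before the loop: (4*w <= 6 ==> (forall w_1. ((!(4*w_1 <= 6)) && m <= 9))) && ((!(4*w <= 6)) ==> m <= 9)
Answer: WP = (4*w <= 6 ==> (forall w_1. ((!(4*w_1 <= 6)) && m <= 9))) && ((!(4*w <= 6)) ==> m <= 9)


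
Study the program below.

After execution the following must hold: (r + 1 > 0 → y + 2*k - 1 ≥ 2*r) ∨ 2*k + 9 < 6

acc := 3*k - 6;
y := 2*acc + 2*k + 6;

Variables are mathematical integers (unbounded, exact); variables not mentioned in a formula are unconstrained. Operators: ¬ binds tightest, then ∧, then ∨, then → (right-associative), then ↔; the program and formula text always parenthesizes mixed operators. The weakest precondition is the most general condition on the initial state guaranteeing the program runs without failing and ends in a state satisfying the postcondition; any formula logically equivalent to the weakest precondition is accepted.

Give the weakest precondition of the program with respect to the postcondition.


Working backward. After the program, the postcondition (r + 1 > 0 → y + 2*k - 1 ≥ 2*r) ∨ 2*k + 9 < 6 must hold; in canonical form it is (r > -1 → 2*k + y ≥ 2*r + 1) ∨ 2*k < -3.
Before y := 2*acc + 2*k + 6: (r > -1 → 2*acc + 4*k ≥ 2*r - 5) ∨ 2*k < -3
Before acc := 3*k - 6: (r > -1 → 10*k ≥ 2*r + 7) ∨ 2*k < -3
Answer: WP = (r > -1 → 10*k ≥ 2*r + 7) ∨ 2*k < -3


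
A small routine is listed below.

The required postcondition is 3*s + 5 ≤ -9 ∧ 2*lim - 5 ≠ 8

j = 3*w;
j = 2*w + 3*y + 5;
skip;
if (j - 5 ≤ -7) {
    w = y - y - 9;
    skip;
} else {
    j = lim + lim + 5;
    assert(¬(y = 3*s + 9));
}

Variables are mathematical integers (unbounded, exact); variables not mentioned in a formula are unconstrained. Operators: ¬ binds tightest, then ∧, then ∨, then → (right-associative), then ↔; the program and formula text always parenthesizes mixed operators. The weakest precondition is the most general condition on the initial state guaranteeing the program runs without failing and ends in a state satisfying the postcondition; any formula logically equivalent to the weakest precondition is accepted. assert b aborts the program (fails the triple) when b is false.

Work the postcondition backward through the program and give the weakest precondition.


Working backward. After the program, the postcondition 3*s + 5 ≤ -9 ∧ 2*lim - 5 ≠ 8 must hold; in canonical form it is 3*s ≤ -14 ∧ 2*lim ≠ 13.
Then branch requires 3*s ≤ -14 ∧ 2*lim ≠ 13; else branch requires (¬(y = 3*s + 9)) ∧ 3*s ≤ -14 ∧ 2*lim ≠ 13.
Before the if: (j ≤ -2 → (3*s ≤ -14 ∧ 2*lim ≠ 13)) ∧ ((¬(j ≤ -2)) → ((¬(y = 3*s + 9)) ∧ 3*s ≤ -14 ∧ 2*lim ≠ 13))
Before skip: (j ≤ -2 → (3*s ≤ -14 ∧ 2*lim ≠ 13)) ∧ ((¬(j ≤ -2)) → ((¬(y = 3*s + 9)) ∧ 3*s ≤ -14 ∧ 2*lim ≠ 13))
Before j := 2*w + 3*y + 5: (2*w + 3*y ≤ -7 → (3*s ≤ -14 ∧ 2*lim ≠ 13)) ∧ ((¬(2*w + 3*y ≤ -7)) → ((¬(y = 3*s + 9)) ∧ 3*s ≤ -14 ∧ 2*lim ≠ 13))
Before j := 3*w: (2*w + 3*y ≤ -7 → (3*s ≤ -14 ∧ 2*lim ≠ 13)) ∧ ((¬(2*w + 3*y ≤ -7)) → ((¬(y = 3*s + 9)) ∧ 3*s ≤ -14 ∧ 2*lim ≠ 13))
Answer: WP = (2*w + 3*y ≤ -7 → (3*s ≤ -14 ∧ 2*lim ≠ 13)) ∧ ((¬(2*w + 3*y ≤ -7)) → ((¬(y = 3*s + 9)) ∧ 3*s ≤ -14 ∧ 2*lim ≠ 13))


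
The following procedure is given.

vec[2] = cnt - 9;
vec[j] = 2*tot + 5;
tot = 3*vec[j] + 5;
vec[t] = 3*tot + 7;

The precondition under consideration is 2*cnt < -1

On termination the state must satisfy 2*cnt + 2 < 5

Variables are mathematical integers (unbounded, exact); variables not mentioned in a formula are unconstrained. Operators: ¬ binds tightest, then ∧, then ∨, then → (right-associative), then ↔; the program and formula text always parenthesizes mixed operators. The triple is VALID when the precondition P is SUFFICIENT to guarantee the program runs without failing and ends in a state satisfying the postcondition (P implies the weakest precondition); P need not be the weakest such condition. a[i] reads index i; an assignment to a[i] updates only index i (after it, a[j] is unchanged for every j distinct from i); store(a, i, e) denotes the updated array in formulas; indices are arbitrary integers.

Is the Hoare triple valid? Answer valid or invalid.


Working backward. After the program, the postcondition 2*cnt + 2 < 5 must hold; in canonical form it is 2*cnt < 3.
Before vec[t] := 3*tot + 7: 2*cnt < 3
Before tot := 3*vec[j] + 5: 2*cnt < 3
Before vec[j] := 2*tot + 5: 2*cnt < 3
Before vec[2] := cnt - 9: 2*cnt < 3
The weakest precondition is 2*cnt < 3.
Check whether 2*cnt < -1 implies it.
Every state satisfying the precondition satisfies the weakest precondition: the implication holds.
Answer: valid


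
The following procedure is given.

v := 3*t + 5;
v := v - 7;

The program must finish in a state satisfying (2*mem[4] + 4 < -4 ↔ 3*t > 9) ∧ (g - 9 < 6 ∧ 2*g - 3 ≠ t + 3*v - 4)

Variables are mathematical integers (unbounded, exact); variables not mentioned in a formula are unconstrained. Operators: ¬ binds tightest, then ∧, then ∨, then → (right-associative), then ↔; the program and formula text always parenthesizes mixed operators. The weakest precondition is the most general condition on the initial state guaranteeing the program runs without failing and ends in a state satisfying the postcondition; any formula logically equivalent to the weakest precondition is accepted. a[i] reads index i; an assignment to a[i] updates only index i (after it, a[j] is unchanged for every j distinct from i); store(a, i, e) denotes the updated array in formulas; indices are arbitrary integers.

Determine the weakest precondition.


Working backward. After the program, the postcondition (2*mem[4] + 4 < -4 ↔ 3*t > 9) ∧ (g - 9 < 6 ∧ 2*g - 3 ≠ t + 3*v - 4) must hold; in canonical form it is (2*mem[4] < -8 ↔ 3*t > 9) ∧ g < 15 ∧ 2*g ≠ t + 3*v - 1.
Before v := v - 7: (2*mem[4] < -8 ↔ 3*t > 9) ∧ g < 15 ∧ 2*g ≠ t + 3*v - 22
Before v := 3*t + 5: (2*mem[4] < -8 ↔ 3*t > 9) ∧ g < 15 ∧ 2*g ≠ 10*t - 7
Answer: WP = (2*mem[4] < -8 ↔ 3*t > 9) ∧ g < 15 ∧ 2*g ≠ 10*t - 7


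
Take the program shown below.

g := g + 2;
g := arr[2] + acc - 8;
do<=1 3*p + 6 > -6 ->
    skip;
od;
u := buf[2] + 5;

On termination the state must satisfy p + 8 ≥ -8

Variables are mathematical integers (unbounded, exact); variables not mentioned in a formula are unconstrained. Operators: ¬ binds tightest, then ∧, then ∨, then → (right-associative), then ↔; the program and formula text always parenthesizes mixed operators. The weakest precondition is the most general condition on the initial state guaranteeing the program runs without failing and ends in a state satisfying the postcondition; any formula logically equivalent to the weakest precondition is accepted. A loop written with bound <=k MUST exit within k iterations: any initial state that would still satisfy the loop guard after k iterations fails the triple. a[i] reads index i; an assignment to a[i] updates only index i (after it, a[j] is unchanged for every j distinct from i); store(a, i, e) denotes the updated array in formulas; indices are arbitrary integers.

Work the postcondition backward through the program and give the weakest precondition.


Working backward. After the program, the postcondition p + 8 ≥ -8 must hold; in canonical form it is p ≥ -16.
Before u := buf[2] + 5: p ≥ -16
Before the loop (bound <=1), unroll the exhaustion recursion (WP_0 = exit-now case; WP_j = one more guarded iteration, up to j = 1):
  WP_0: (¬(3*p > -12)) ∧ p ≥ -16
  WP_1: (3*p > -12 → ((¬(3*p > -12)) ∧ p ≥ -16)) ∧ ((¬(3*p > -12)) → p ≥ -16)
So before the loop: (3*p > -12 → ((¬(3*p > -12)) ∧ p ≥ -16)) ∧ ((¬(3*p > -12)) → p ≥ -16)
Before g := arr[2] + acc - 8: (3*p > -12 → ((¬(3*p > -12)) ∧ p ≥ -16)) ∧ ((¬(3*p > -12)) → p ≥ -16)
Before g := g + 2: (3*p > -12 → ((¬(3*p > -12)) ∧ p ≥ -16)) ∧ ((¬(3*p > -12)) → p ≥ -16)
Answer: WP = (3*p > -12 → ((¬(3*p > -12)) ∧ p ≥ -16)) ∧ ((¬(3*p > -12)) → p ≥ -16)


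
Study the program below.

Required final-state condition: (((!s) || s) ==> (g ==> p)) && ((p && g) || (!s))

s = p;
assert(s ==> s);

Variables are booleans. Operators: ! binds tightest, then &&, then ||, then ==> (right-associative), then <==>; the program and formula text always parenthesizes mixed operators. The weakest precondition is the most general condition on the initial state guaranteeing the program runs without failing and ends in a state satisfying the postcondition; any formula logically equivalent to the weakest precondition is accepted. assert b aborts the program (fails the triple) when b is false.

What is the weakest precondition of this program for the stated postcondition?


Working backward. After the program, the postcondition (((!s) || s) ==> (g ==> p)) && ((p && g) || (!s)) must hold; in canonical form it is (g ==> p) && ((p && g) || (!s)).
Before assert s ==> s: (g ==> p) && ((p && g) || (!s))
Before s := p: (g ==> p) && ((p && g) || (!p))
Answer: WP = (g ==> p) && ((p && g) || (!p))


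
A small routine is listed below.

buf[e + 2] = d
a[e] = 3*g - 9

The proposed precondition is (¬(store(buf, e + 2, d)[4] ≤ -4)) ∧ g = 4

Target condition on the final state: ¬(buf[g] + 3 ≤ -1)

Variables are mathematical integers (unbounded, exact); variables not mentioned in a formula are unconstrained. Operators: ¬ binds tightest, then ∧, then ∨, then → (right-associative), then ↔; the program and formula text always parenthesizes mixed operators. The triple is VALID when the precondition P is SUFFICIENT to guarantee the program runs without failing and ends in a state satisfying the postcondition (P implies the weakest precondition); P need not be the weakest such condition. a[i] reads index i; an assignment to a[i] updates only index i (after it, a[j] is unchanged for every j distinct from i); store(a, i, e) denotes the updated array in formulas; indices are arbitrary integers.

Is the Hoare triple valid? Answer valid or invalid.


Working backward. After the program, the postcondition ¬(buf[g] + 3 ≤ -1) must hold; in canonical form it is ¬(buf[g] ≤ -4).
Before a[e] := 3*g - 9: ¬(buf[g] ≤ -4)
Before buf[e + 2] := d: ¬(store(buf, e + 2, d)[g] ≤ -4)
The weakest precondition is ¬(store(buf, e + 2, d)[g] ≤ -4).
Check whether (¬(store(buf, e + 2, d)[4] ≤ -4)) ∧ g = 4 implies it.
Every state satisfying the precondition satisfies the weakest precondition: the implication holds.
Answer: valid


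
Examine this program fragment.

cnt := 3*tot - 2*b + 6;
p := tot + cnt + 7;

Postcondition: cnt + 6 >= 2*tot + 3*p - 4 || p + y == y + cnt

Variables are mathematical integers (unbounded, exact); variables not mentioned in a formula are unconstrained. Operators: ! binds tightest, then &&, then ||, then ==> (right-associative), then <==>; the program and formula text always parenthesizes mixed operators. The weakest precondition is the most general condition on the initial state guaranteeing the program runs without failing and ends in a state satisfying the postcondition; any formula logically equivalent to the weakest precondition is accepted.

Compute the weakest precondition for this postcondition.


Working backward. After the program, the postcondition cnt + 6 >= 2*tot + 3*p - 4 || p + y == y + cnt must hold; in canonical form it is cnt >= 3*p + 2*tot - 10 || p == cnt.
Before p := tot + cnt + 7: 2*cnt + 5*tot <= -11 || tot == -7
Before cnt := 3*tot - 2*b + 6: 11*tot <= 4*b - 23 || tot == -7
Answer: WP = 11*tot <= 4*b - 23 || tot == -7


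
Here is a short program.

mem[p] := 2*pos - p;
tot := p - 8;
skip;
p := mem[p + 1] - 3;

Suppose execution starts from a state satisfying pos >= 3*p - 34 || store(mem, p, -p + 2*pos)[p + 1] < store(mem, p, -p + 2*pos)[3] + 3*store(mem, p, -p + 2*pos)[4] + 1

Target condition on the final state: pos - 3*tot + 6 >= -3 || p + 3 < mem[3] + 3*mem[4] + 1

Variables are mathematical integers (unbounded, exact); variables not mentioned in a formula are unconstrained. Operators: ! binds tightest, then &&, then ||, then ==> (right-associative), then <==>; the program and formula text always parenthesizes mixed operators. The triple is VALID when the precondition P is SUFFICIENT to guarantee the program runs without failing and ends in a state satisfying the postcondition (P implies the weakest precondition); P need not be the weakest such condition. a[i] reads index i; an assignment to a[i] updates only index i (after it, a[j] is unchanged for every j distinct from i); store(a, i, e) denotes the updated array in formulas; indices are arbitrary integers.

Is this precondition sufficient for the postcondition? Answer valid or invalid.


Working backward. After the program, the postcondition pos - 3*tot + 6 >= -3 || p + 3 < mem[3] + 3*mem[4] + 1 must hold; in canonical form it is pos >= 3*tot - 9 || p < mem[3] + 3*mem[4] - 2.
Before p := mem[p + 1] - 3: pos >= 3*tot - 9 || mem[p + 1] < mem[3] + 3*mem[4] + 1
Before skip: pos >= 3*tot - 9 || mem[p + 1] < mem[3] + 3*mem[4] + 1
Before tot := p - 8: pos >= 3*p - 33 || mem[p + 1] < mem[3] + 3*mem[4] + 1
Before mem[p] := 2*pos - p: pos >= 3*p - 33 || store(mem, p, -p + 2*pos)[p + 1] < store(mem, p, -p + 2*pos)[3] + 3*store(mem, p, -p + 2*pos)[4] + 1
The weakest precondition is pos >= 3*p - 33 || store(mem, p, -p + 2*pos)[p + 1] < store(mem, p, -p + 2*pos)[3] + 3*store(mem, p, -p + 2*pos)[4] + 1.
Check whether pos >= 3*p - 34 || store(mem, p, -p + 2*pos)[p + 1] < store(mem, p, -p + 2*pos)[3] + 3*store(mem, p, -p + 2*pos)[4] + 1 implies it.
Countermodel: at the initial state mem = {[0] = 8, [1] = 19548, [3] = 2, [4] = 6515, elsewhere 8}, p = 0, pos = -34, the precondition holds but the weakest precondition fails.
Answer: invalid


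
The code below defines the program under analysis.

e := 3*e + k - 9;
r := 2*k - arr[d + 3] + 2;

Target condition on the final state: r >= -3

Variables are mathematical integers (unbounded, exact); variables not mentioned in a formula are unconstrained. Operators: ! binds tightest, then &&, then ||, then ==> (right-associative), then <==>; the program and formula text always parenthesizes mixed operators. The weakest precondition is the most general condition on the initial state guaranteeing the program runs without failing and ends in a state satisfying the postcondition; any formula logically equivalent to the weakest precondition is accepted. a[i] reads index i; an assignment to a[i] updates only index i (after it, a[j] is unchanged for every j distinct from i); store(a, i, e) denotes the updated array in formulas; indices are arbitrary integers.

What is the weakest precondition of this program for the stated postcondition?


Working backward. After the program, r >= -3 must hold.
Before r := 2*k - arr[d + 3] + 2: 2*k >= arr[d + 3] - 5
Before e := 3*e + k - 9: 2*k >= arr[d + 3] - 5
Answer: WP = 2*k >= arr[d + 3] - 5


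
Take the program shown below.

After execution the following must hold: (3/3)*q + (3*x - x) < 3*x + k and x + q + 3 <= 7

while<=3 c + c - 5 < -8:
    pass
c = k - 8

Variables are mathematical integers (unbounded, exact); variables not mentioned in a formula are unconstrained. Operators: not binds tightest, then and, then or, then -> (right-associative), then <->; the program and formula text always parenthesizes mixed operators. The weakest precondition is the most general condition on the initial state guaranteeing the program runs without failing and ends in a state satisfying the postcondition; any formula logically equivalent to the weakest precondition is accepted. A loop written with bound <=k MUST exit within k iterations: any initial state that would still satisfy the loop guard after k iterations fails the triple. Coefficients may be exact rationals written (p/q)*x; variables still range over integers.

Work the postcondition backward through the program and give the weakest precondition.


Working backward. After the program, the postcondition (3/3)*q + (3*x - x) < 3*x + k and x + q + 3 <= 7 must hold; in canonical form it is q < k + x and q + x <= 4.
Before c := k - 8: q < k + x and q + x <= 4
Before the loop (bound <=3), unroll the exhaustion recursion (WP_0 = exit-now case; WP_j = one more guarded iteration, up to j = 3):
  WP_0: (not (2*c < -3)) and q < k + x and q + x <= 4
  WP_1: (2*c < -3 -> ((not (2*c < -3)) and q < k + x and q + x <= 4)) and ((not (2*c < -3)) -> (q < k + x and q + x <= 4))
  WP_2: (2*c < -3 -> ((2*c < -3 -> ((not (2*c < -3)) and q < k + x and q + x <= 4)) and ((not (2*c < -3)) -> (q < k + x and q + x <= 4)))) and ((not (2*c < -3)) -> (q < k + x and q + x <= 4))
  WP_3: (2*c < -3 -> ((2*c < -3 -> ((2*c < -3 -> ((not (2*c < -3)) and q < k + x and q + x <= 4)) and ((not (2*c < -3)) -> (q < k + x and q + x <= 4)))) and ((not (2*c < -3)) -> (q < k + x and q + x <= 4)))) and ((not (2*c < -3)) -> (q < k + x and q + x <= 4))
So before the loop: (2*c < -3 -> ((2*c < -3 -> ((2*c < -3 -> ((not (2*c < -3)) and q < k + x and q + x <= 4)) and ((not (2*c < -3)) -> (q < k + x and q + x <= 4)))) and ((not (2*c < -3)) -> (q < k + x and q + x <= 4)))) and ((not (2*c < -3)) -> (q < k + x and q + x <= 4))
Answer: WP = (2*c < -3 -> ((2*c < -3 -> ((2*c < -3 -> ((not (2*c < -3)) and q < k + x and q + x <= 4)) and ((not (2*c < -3)) -> (q < k + x and q + x <= 4)))) and ((not (2*c < -3)) -> (q < k + x and q + x <= 4)))) and ((not (2*c < -3)) -> (q < k + x and q + x <= 4))


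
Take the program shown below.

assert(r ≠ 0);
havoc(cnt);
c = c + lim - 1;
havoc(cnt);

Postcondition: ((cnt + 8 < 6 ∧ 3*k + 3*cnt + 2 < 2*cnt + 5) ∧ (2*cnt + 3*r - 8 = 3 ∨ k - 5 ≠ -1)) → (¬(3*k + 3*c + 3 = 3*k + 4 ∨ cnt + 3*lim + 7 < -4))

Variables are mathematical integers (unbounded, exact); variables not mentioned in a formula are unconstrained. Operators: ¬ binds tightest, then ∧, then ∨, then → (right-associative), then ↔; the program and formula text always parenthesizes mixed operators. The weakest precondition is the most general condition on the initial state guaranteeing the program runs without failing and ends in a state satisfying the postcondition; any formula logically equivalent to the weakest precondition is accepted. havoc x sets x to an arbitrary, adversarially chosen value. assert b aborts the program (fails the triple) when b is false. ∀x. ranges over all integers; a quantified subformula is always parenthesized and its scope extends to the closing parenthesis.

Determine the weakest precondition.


Working backward. After the program, the postcondition ((cnt + 8 < 6 ∧ 3*k + 3*cnt + 2 < 2*cnt + 5) ∧ (2*cnt + 3*r - 8 = 3 ∨ k - 5 ≠ -1)) → (¬(3*k + 3*c + 3 = 3*k + 4 ∨ cnt + 3*lim + 7 < -4)) must hold; in canonical form it is (cnt < -2 ∧ cnt + 3*k < 3 ∧ (2*cnt + 3*r = 11 ∨ k ≠ 4)) → (¬(3*c = 1 ∨ cnt + 3*lim < -11)).
Before havoc cnt: ∀cnt_1. ((cnt_1 < -2 ∧ cnt_1 + 3*k < 3 ∧ (2*cnt_1 + 3*r = 11 ∨ k ≠ 4)) → (¬(3*c = 1 ∨ cnt_1 + 3*lim < -11)))
Before c := c + lim - 1: ∀cnt_1. ((cnt_1 < -2 ∧ cnt_1 + 3*k < 3 ∧ (2*cnt_1 + 3*r = 11 ∨ k ≠ 4)) → (¬(3*c + 3*lim = 4 ∨ cnt_1 + 3*lim < -11)))
Before havoc cnt: ∀cnt_1. ((cnt_1 < -2 ∧ cnt_1 + 3*k < 3 ∧ (2*cnt_1 + 3*r = 11 ∨ k ≠ 4)) → (¬(3*c + 3*lim = 4 ∨ cnt_1 + 3*lim < -11)))
Before assert r ≠ 0: r ≠ 0 ∧ (∀cnt_1. ((cnt_1 < -2 ∧ cnt_1 + 3*k < 3 ∧ (2*cnt_1 + 3*r = 11 ∨ k ≠ 4)) → (¬(3*c + 3*lim = 4 ∨ cnt_1 + 3*lim < -11))))
Answer: WP = r ≠ 0 ∧ (∀cnt_1. ((cnt_1 < -2 ∧ cnt_1 + 3*k < 3 ∧ (2*cnt_1 + 3*r = 11 ∨ k ≠ 4)) → (¬(3*c + 3*lim = 4 ∨ cnt_1 + 3*lim < -11))))


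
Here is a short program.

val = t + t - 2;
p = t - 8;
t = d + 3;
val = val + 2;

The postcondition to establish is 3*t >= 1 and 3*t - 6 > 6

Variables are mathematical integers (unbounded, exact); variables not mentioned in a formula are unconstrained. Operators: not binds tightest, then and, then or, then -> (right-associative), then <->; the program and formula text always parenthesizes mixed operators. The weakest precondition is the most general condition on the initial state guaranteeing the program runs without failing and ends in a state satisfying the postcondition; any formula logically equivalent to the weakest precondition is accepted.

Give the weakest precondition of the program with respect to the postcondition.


Working backward. After the program, the postcondition 3*t >= 1 and 3*t - 6 > 6 must hold; in canonical form it is 3*t >= 1 and 3*t > 12.
Before val := val + 2: 3*t >= 1 and 3*t > 12
Before t := d + 3: 3*d >= -8 and 3*d > 3
Before p := t - 8: 3*d >= -8 and 3*d > 3
Before val := t + t - 2: 3*d >= -8 and 3*d > 3
Answer: WP = 3*d >= -8 and 3*d > 3


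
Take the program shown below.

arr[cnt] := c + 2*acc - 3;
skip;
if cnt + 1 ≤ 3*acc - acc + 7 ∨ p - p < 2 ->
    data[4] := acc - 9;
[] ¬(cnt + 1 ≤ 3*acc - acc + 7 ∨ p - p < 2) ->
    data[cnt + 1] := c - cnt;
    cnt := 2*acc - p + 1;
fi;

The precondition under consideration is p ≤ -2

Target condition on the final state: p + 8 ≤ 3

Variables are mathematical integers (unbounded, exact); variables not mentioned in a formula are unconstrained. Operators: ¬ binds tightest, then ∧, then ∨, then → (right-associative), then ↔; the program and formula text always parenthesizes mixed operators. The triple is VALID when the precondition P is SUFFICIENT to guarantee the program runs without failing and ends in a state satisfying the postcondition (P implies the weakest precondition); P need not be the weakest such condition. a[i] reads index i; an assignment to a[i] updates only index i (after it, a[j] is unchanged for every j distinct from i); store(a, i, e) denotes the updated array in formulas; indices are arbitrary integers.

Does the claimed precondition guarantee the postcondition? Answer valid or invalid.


Working backward. After the program, the postcondition p + 8 ≤ 3 must hold; in canonical form it is p ≤ -5.
Then branch requires p ≤ -5; else branch requires p ≤ -5.
Before the if: p ≤ -5
Before skip: p ≤ -5
Before arr[cnt] := c + 2*acc - 3: p ≤ -5
The weakest precondition is p ≤ -5.
Check whether p ≤ -2 implies it.
Countermodel: at the initial state p = -4, the precondition holds but the weakest precondition fails.
Answer: invalid


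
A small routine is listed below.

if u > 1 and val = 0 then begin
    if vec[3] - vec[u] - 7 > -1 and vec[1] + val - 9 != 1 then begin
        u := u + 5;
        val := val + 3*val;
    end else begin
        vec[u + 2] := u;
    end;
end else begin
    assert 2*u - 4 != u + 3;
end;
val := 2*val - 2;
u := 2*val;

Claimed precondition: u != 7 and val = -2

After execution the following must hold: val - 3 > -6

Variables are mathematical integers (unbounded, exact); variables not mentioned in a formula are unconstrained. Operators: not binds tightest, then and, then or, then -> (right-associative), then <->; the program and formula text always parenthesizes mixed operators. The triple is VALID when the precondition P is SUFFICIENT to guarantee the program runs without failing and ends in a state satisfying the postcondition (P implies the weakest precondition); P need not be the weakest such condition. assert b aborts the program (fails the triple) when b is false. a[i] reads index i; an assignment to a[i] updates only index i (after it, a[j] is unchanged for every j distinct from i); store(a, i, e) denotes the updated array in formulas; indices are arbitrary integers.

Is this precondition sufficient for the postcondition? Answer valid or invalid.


Working backward. After the program, the postcondition val - 3 > -6 must hold; in canonical form it is val > -3.
Before u := 2*val: val > -3
Before val := 2*val - 2: 2*val > -1
Then branch requires ((vec[3] > vec[u] + 6 and vec[1] + val != 10) -> 8*val > -1) and ((not (vec[3] > vec[u] + 6 and vec[1] + val != 10)) -> 2*val > -1); else branch requires u != 7 and 2*val > -1.
Before the if: ((u > 1 and val = 0) -> (((vec[3] > vec[u] + 6 and vec[1] + val != 10) -> 8*val > -1) and ((not (vec[3] > vec[u] + 6 and vec[1] + val != 10)) -> 2*val > -1))) and ((not (u > 1 and val = 0)) -> (u != 7 and 2*val > -1))
The weakest precondition is ((u > 1 and val = 0) -> (((vec[3] > vec[u] + 6 and vec[1] + val != 10) -> 8*val > -1) and ((not (vec[3] > vec[u] + 6 and vec[1] + val != 10)) -> 2*val > -1))) and ((not (u > 1 and val = 0)) -> (u != 7 and 2*val > -1)).
Check whether u != 7 and val = -2 implies it.
Countermodel: at the initial state u = 8, val = -2, vec = {[1] = 0, [3] = 0, [8] = 0, elsewhere 0}, the precondition holds but the weakest precondition fails.
Answer: invalid


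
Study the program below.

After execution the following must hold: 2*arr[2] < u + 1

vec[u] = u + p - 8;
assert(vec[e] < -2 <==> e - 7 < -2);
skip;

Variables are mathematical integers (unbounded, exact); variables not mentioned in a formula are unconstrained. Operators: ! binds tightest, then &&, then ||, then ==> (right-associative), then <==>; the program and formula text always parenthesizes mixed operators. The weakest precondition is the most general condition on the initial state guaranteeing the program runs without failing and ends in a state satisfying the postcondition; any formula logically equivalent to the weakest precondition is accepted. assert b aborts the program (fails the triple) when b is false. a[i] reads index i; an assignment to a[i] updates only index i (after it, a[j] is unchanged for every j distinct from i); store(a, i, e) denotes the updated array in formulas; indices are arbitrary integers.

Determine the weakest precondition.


Working backward. After the program, 2*arr[2] < u + 1 must hold.
Before skip: 2*arr[2] < u + 1
Before assert vec[e] < -2 <==> e - 7 < -2: (vec[e] < -2 <==> e < 5) && 2*arr[2] < u + 1
Before vec[u] := u + p - 8: (store(vec, u, p + u - 8)[e] < -2 <==> e < 5) && 2*arr[2] < u + 1
Answer: WP = (store(vec, u, p + u - 8)[e] < -2 <==> e < 5) && 2*arr[2] < u + 1


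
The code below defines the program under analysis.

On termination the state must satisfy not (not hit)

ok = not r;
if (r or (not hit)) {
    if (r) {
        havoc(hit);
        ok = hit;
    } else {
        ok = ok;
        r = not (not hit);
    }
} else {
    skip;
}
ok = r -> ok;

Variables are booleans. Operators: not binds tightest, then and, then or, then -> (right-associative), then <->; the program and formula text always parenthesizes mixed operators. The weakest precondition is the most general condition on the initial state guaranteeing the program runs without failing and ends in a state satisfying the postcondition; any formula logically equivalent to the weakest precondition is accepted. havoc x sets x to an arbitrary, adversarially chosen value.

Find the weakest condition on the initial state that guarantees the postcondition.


Working backward. After the program, the postcondition not (not hit) must hold; in canonical form it is hit.
Before ok := r -> ok: hit
Then branch requires (not r) and ((not r) -> hit); else branch requires hit.
Before the if: ((r or (not hit)) -> ((not r) and ((not r) -> hit))) and ((not (r or (not hit))) -> hit)
Before ok := not r: ((r or (not hit)) -> ((not r) and ((not r) -> hit))) and ((not (r or (not hit))) -> hit)
Answer: WP = ((r or (not hit)) -> ((not r) and ((not r) -> hit))) and ((not (r or (not hit))) -> hit)


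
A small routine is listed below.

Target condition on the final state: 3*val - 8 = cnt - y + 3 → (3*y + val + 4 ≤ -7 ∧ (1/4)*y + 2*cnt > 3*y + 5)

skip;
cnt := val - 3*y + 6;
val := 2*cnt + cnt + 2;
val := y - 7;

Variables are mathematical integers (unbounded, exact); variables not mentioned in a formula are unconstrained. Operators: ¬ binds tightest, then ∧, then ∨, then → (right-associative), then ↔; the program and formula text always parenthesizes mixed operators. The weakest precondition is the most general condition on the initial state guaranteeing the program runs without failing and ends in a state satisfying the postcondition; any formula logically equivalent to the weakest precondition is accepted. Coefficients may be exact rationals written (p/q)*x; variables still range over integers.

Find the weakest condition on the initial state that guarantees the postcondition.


Working backward. After the program, the postcondition 3*val - 8 = cnt - y + 3 → (3*y + val + 4 ≤ -7 ∧ (1/4)*y + 2*cnt > 3*y + 5) must hold; in canonical form it is 3*val + y = cnt + 11 → (val + 3*y ≤ -11 ∧ 2*cnt > (11/4)*y + 5).
Before val := y - 7: 4*y = cnt + 32 → (4*y ≤ -4 ∧ 2*cnt > (11/4)*y + 5)
Before val := 2*cnt + cnt + 2: 4*y = cnt + 32 → (4*y ≤ -4 ∧ 2*cnt > (11/4)*y + 5)
Before cnt := val - 3*y + 6: 7*y = val + 38 → (4*y ≤ -4 ∧ 2*val > (35/4)*y - 7)
Before skip: 7*y = val + 38 → (4*y ≤ -4 ∧ 2*val > (35/4)*y - 7)
Answer: WP = 7*y = val + 38 → (4*y ≤ -4 ∧ 2*val > (35/4)*y - 7)


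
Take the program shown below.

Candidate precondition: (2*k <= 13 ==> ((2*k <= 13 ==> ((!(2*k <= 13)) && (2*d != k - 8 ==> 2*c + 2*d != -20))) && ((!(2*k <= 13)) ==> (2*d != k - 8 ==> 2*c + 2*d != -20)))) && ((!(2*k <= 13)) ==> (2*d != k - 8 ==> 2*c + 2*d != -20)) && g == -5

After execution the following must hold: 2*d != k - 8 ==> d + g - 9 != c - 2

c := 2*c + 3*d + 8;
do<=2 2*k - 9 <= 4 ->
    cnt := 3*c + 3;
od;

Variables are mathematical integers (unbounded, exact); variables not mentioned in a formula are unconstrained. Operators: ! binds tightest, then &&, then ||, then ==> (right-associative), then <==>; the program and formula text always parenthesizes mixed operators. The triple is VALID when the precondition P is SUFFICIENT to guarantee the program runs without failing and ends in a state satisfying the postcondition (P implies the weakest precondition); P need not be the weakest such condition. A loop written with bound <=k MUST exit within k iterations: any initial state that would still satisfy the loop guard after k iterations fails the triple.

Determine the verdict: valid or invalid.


Working backward. After the program, the postcondition 2*d != k - 8 ==> d + g - 9 != c - 2 must hold; in canonical form it is 2*d != k - 8 ==> d + g != c + 7.
Before the loop (bound <=2), unroll the exhaustion recursion (WP_0 = exit-now case; WP_j = one more guarded iteration, up to j = 2):
  WP_0: (!(2*k <= 13)) && (2*d != k - 8 ==> d + g != c + 7)
  WP_1: (2*k <= 13 ==> ((!(2*k <= 13)) && (2*d != k - 8 ==> d + g != c + 7))) && ((!(2*k <= 13)) ==> (2*d != k - 8 ==> d + g != c + 7))
  WP_2: (2*k <= 13 ==> ((2*k <= 13 ==> ((!(2*k <= 13)) && (2*d != k - 8 ==> d + g != c + 7))) && ((!(2*k <= 13)) ==> (2*d != k - 8 ==> d + g != c + 7)))) && ((!(2*k <= 13)) ==> (2*d != k - 8 ==> d + g != c + 7))
So before the loop: (2*k <= 13 ==> ((2*k <= 13 ==> ((!(2*k <= 13)) && (2*d != k - 8 ==> d + g != c + 7))) && ((!(2*k <= 13)) ==> (2*d != k - 8 ==> d + g != c + 7)))) && ((!(2*k <= 13)) ==> (2*d != k - 8 ==> d + g != c + 7))
Before c := 2*c + 3*d + 8: (2*k <= 13 ==> ((2*k <= 13 ==> ((!(2*k <= 13)) && (2*d != k - 8 ==> g != 2*c + 2*d + 15))) && ((!(2*k <= 13)) ==> (2*d != k - 8 ==> g != 2*c + 2*d + 15)))) && ((!(2*k <= 13)) ==> (2*d != k - 8 ==> g != 2*c + 2*d + 15))
The weakest precondition is (2*k <= 13 ==> ((2*k <= 13 ==> ((!(2*k <= 13)) && (2*d != k - 8 ==> g != 2*c + 2*d + 15))) && ((!(2*k <= 13)) ==> (2*d != k - 8 ==> g != 2*c + 2*d + 15)))) && ((!(2*k <= 13)) ==> (2*d != k - 8 ==> g != 2*c + 2*d + 15)).
Check whether (2*k <= 13 ==> ((2*k <= 13 ==> ((!(2*k <= 13)) && (2*d != k - 8 ==> 2*c + 2*d != -20))) && ((!(2*k <= 13)) ==> (2*d != k - 8 ==> 2*c + 2*d != -20)))) && ((!(2*k <= 13)) ==> (2*d != k - 8 ==> 2*c + 2*d != -20)) && g == -5 implies it.
Every state satisfying the precondition satisfies the weakest precondition: the implication holds.
Answer: valid


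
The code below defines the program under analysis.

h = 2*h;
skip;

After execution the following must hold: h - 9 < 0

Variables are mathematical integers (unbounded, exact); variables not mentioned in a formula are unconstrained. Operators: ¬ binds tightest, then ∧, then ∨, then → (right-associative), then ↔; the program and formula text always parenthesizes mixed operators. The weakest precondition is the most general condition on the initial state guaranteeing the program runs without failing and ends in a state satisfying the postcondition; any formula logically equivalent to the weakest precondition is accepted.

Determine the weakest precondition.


Working backward. After the program, the postcondition h - 9 < 0 must hold; in canonical form it is h < 9.
Before skip: h < 9
Before h := 2*h: 2*h < 9
Answer: WP = 2*h < 9


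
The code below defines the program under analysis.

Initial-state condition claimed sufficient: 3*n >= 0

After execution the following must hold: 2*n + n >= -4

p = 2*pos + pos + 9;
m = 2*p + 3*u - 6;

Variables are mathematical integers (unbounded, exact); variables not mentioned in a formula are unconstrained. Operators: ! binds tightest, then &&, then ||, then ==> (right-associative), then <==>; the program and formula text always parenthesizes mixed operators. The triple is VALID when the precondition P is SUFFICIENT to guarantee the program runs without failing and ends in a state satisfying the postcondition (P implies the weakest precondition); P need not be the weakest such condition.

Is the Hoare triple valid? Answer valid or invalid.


Working backward. After the program, the postcondition 2*n + n >= -4 must hold; in canonical form it is 3*n >= -4.
Before m := 2*p + 3*u - 6: 3*n >= -4
Before p := 2*pos + pos + 9: 3*n >= -4
The weakest precondition is 3*n >= -4.
Check whether 3*n >= 0 implies it.
Every state satisfying the precondition satisfies the weakest precondition: the implication holds.
Answer: valid


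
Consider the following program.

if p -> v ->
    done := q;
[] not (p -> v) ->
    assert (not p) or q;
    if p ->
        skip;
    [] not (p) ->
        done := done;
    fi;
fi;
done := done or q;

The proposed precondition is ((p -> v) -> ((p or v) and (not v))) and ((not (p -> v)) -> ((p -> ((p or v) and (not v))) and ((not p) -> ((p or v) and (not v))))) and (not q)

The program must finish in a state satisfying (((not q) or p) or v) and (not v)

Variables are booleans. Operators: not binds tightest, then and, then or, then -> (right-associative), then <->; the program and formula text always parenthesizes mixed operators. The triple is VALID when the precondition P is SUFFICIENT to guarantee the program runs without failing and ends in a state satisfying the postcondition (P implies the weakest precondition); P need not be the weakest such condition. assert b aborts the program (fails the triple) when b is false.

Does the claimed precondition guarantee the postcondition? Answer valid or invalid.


Working backward. After the program, the postcondition (((not q) or p) or v) and (not v) must hold; in canonical form it is ((not q) or p or v) and (not v).
Before done := done or q: ((not q) or p or v) and (not v)
Then branch requires ((not q) or p or v) and (not v); else branch requires ((not p) or q) and (p -> (((not q) or p or v) and (not v))) and ((not p) -> (((not q) or p or v) and (not v))).
Before the if: ((p -> v) -> (((not q) or p or v) and (not v))) and ((not (p -> v)) -> (((not p) or q) and (p -> (((not q) or p or v) and (not v))) and ((not p) -> (((not q) or p or v) and (not v)))))
The weakest precondition is ((p -> v) -> (((not q) or p or v) and (not v))) and ((not (p -> v)) -> (((not p) or q) and (p -> (((not q) or p or v) and (not v))) and ((not p) -> (((not q) or p or v) and (not v))))).
Check whether ((p -> v) -> ((p or v) and (not v))) and ((not (p -> v)) -> ((p -> ((p or v) and (not v))) and ((not p) -> ((p or v) and (not v))))) and (not q) implies it.
Countermodel: at the initial state p = true, q = false, v = false, the precondition holds but the weakest precondition fails.
Answer: invalid


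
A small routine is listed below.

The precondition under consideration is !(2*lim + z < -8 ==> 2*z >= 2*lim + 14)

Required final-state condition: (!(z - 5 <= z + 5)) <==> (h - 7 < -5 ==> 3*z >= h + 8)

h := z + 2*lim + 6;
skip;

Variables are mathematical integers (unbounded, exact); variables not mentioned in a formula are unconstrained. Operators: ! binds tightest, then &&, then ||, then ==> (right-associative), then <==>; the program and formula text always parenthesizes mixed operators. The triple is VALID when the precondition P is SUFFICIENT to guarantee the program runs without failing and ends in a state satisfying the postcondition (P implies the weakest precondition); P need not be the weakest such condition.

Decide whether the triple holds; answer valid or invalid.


Working backward. After the program, the postcondition (!(z - 5 <= z + 5)) <==> (h - 7 < -5 ==> 3*z >= h + 8) must hold; in canonical form it is !(h < 2 ==> 3*z >= h + 8).
Before skip: !(h < 2 ==> 3*z >= h + 8)
Before h := z + 2*lim + 6: !(2*lim + z < -4 ==> 2*z >= 2*lim + 14)
The weakest precondition is !(2*lim + z < -4 ==> 2*z >= 2*lim + 14).
Check whether !(2*lim + z < -8 ==> 2*z >= 2*lim + 14) implies it.
Every state satisfying the precondition satisfies the weakest precondition: the implication holds.
Answer: valid


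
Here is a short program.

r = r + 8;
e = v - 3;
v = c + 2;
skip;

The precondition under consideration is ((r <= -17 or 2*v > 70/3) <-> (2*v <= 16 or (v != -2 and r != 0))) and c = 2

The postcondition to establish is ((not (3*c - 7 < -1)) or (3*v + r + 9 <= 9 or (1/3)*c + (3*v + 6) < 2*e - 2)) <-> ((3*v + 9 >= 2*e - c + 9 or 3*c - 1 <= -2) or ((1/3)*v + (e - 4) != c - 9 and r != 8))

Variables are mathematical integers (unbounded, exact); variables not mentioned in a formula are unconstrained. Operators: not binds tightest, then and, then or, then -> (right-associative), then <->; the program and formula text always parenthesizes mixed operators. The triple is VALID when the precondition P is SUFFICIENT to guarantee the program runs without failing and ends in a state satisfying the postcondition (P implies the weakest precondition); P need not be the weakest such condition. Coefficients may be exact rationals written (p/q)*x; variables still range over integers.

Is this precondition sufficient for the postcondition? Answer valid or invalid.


Working backward. After the program, the postcondition ((not (3*c - 7 < -1)) or (3*v + r + 9 <= 9 or (1/3)*c + (3*v + 6) < 2*e - 2)) <-> ((3*v + 9 >= 2*e - c + 9 or 3*c - 1 <= -2) or ((1/3)*v + (e - 4) != c - 9 and r != 8)) must hold; in canonical form it is ((not (3*c < 6)) or r + 3*v <= 0 or (1/3)*c + 3*v < 2*e - 8) <-> (c + 3*v >= 2*e or 3*c <= -1 or (e + (1/3)*v != c - 5 and r != 8)).
Before skip: ((not (3*c < 6)) or r + 3*v <= 0 or (1/3)*c + 3*v < 2*e - 8) <-> (c + 3*v >= 2*e or 3*c <= -1 or (e + (1/3)*v != c - 5 and r != 8))
Before v := c + 2: ((not (3*c < 6)) or 3*c + r <= -6 or (10/3)*c < 2*e - 14) <-> (4*c >= 2*e - 6 or 3*c <= -1 or (e != (2/3)*c - 17/3 and r != 8))
Before e := v - 3: ((not (3*c < 6)) or 3*c + r <= -6 or (10/3)*c < 2*v - 20) <-> (4*c >= 2*v - 12 or 3*c <= -1 or (v != (2/3)*c - 8/3 and r != 8))
Before r := r + 8: ((not (3*c < 6)) or 3*c + r <= -14 or (10/3)*c < 2*v - 20) <-> (4*c >= 2*v - 12 or 3*c <= -1 or (v != (2/3)*c - 8/3 and r != 0))
The weakest precondition is ((not (3*c < 6)) or 3*c + r <= -14 or (10/3)*c < 2*v - 20) <-> (4*c >= 2*v - 12 or 3*c <= -1 or (v != (2/3)*c - 8/3 and r != 0)).
Check whether ((r <= -17 or 2*v > 70/3) <-> (2*v <= 16 or (v != -2 and r != 0))) and c = 2 implies it.
Countermodel: at the initial state c = 2, r = 0, v = 11, the precondition holds but the weakest precondition fails.
Answer: invalid
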